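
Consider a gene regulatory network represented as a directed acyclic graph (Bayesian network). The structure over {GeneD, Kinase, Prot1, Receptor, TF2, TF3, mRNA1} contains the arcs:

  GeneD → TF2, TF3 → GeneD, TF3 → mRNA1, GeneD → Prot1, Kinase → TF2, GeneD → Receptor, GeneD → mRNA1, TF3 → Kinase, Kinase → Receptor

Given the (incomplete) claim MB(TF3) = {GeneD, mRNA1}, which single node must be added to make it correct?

The Markov blanket of a node is its parents, its children, and the other parents of its children.
TF3's parents: none.
TF3's children: GeneD, Kinase, mRNA1.
For each child, the remaining parents (spouses of TF3):
  Kinase: —
  GeneD: —
  mRNA1: GeneD
MB(TF3) = {GeneD, Kinase, mRNA1}.
Comparing with the claimed set, Kinase is missing.

Kinase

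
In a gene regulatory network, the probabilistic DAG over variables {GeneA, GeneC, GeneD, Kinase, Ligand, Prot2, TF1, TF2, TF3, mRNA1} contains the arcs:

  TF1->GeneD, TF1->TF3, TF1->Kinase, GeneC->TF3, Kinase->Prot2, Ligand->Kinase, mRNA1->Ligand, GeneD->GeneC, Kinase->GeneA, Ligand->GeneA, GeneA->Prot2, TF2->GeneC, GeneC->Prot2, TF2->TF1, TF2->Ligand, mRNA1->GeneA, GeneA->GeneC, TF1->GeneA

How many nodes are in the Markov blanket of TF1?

8

A node's Markov blanket = Pa ∪ Ch ∪ (parents of Ch other than the node itself).
TF1 has parent TF2.
Ch(TF1) = {GeneA, GeneD, Kinase, TF3}.
Parents of each child, excluding TF1:
  Kinase also has parent Ligand.
  GeneA's other parents are Kinase, Ligand, mRNA1.
  GeneD: no additional parents.
  TF3 also has parent GeneC.
MB(TF1) = {GeneA, GeneC, GeneD, Kinase, Ligand, TF2, TF3, mRNA1}, which has 8 nodes.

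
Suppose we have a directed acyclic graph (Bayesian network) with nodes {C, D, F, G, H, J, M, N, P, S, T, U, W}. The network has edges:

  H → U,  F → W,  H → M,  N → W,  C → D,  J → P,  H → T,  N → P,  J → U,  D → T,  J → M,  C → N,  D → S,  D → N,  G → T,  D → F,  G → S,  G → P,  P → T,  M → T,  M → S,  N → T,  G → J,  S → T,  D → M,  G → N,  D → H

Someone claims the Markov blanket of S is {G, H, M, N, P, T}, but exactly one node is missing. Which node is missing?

D

By definition, MB(S) is built from S's parents, S's children, and the co-parents of S.
S's parents: D, G, M.
Ch(S) = {T}.
Other parents of S's children:
  T: D, G, H, M, N, P
MB(S) = {D, G, H, M, N, P, T}.
Comparing with the claimed set, D is missing.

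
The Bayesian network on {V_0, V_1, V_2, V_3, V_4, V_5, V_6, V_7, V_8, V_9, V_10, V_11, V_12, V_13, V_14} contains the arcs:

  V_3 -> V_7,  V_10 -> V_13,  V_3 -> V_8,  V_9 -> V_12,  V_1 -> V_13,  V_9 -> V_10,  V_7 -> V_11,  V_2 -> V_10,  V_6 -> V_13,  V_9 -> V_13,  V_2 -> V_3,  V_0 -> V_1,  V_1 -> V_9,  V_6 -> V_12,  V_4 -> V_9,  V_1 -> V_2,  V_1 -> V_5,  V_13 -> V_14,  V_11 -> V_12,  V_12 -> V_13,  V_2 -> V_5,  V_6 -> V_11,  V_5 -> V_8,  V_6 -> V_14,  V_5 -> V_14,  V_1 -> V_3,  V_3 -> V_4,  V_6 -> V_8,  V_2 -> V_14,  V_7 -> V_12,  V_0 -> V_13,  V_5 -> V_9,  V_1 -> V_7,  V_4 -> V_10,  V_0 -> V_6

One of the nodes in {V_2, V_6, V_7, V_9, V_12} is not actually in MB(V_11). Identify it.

V_2

The Markov blanket of a node is its parents, its children, and the other parents of its children.
Ch(V_11) = {V_12}.
V_11 has parents V_6, V_7.
Co-parents of V_11 (other parents of its children):
  V_12: V_6, V_7, V_9
MB(V_11) = {V_6, V_7, V_9, V_12}.
V_2 is neither a parent, child, nor co-parent of V_11, so it does not belong.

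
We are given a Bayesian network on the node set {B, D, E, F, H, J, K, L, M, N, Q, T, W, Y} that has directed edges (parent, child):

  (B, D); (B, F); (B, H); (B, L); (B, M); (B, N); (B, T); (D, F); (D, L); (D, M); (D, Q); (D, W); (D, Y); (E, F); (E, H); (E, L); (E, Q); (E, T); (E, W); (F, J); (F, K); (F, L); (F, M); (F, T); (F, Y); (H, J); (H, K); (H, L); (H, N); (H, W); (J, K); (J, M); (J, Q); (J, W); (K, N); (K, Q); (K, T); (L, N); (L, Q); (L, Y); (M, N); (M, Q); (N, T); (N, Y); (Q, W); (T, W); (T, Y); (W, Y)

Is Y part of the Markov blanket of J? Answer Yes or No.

No

By definition, MB(J) is built from J's parents, J's children, and the co-parents of J.
Ch(J) = {K, M, Q, W}.
J has parents F, H.
For each child, the remaining parents (spouses of J):
  K's other parents are F, H.
  M also has parents B, D, F.
  Q also has parents D, E, K, L, M.
  W's other parents are D, E, H, Q, T.
MB(J) = {B, D, E, F, H, K, L, M, Q, T, W}; Y is not in this set.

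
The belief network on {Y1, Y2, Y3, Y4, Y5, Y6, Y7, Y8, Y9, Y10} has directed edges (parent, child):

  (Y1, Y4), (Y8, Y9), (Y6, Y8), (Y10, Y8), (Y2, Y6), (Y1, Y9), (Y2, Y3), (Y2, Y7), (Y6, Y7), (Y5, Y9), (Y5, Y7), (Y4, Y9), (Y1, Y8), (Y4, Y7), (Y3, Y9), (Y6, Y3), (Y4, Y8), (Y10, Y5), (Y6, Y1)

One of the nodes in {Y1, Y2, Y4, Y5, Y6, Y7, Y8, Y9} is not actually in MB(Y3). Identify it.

Recall MB(v) = parents ∪ children ∪ spouses, where spouses are the other parents of v's children.
Pa(Y3) = {Y2, Y6}.
Y3's children: Y9.
Parents of each child, excluding Y3:
  Y9's other parents are Y1, Y4, Y5, Y8.
MB(Y3) = {Y1, Y2, Y4, Y5, Y6, Y8, Y9}.
Y7 is neither a parent, child, nor co-parent of Y3, so it does not belong.

Y7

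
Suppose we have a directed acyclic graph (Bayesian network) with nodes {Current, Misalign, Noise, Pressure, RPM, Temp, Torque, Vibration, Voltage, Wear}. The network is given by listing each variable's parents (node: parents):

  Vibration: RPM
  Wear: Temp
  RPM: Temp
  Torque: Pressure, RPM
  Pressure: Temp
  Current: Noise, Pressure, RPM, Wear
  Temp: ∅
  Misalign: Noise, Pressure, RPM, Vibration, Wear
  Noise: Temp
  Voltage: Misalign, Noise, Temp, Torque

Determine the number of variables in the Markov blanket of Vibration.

Vibration's parents: RPM.
Vibration has child Misalign.
Co-parents of Vibration (other parents of its children):
  Misalign also has parents Noise, Pressure, RPM, Wear.
MB(Vibration) = {Misalign, Noise, Pressure, RPM, Wear}, which has 5 nodes.

5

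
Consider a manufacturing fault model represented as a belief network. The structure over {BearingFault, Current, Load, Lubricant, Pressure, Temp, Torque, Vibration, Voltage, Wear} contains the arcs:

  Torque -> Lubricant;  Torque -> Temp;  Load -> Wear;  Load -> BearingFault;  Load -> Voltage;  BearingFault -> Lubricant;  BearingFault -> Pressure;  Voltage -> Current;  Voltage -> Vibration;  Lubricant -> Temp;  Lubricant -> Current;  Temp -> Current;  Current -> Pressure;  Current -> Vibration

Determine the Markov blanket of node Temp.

Temp has parents Lubricant, Torque.
Children of Temp: Current.
Other parents of Temp's children:
  parents(Current) \ {Temp} = {Lubricant, Voltage}.
MB(Temp) = {Current, Lubricant, Torque, Voltage}.

{Current, Lubricant, Torque, Voltage}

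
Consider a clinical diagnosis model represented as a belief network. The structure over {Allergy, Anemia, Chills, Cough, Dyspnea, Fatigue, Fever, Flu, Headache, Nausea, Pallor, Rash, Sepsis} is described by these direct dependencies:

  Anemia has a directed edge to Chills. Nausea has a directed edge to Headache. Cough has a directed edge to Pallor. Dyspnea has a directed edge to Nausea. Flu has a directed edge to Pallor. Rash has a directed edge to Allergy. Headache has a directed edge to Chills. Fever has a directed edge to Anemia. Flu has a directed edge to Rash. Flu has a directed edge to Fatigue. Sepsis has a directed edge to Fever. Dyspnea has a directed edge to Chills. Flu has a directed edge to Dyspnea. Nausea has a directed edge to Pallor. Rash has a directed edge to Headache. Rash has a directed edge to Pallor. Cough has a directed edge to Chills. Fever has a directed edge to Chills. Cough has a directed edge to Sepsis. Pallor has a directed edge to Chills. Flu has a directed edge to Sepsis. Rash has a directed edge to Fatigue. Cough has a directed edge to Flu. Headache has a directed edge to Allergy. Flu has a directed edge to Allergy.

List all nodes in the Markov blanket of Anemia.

The Markov blanket of a node is its parents, its children, and the other parents of its children.
Anemia has parent Fever.
Anemia's children: Chills.
Co-parents of Anemia (other parents of its children):
  Chills's other parents are Cough, Dyspnea, Fever, Headache, Pallor.
Taking the union gives {Chills, Cough, Dyspnea, Fever, Headache, Pallor}.

{Chills, Cough, Dyspnea, Fever, Headache, Pallor}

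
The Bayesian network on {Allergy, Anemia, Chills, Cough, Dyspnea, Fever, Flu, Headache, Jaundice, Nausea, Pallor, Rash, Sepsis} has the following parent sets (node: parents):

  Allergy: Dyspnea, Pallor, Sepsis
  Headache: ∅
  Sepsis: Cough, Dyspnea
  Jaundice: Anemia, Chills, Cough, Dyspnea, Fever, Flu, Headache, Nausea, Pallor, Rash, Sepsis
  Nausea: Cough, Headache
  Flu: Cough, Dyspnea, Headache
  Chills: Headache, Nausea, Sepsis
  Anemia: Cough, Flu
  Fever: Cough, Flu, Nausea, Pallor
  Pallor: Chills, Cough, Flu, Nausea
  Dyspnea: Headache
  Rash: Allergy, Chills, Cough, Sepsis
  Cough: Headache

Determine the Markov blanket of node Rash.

The Markov blanket of a node is its parents, its children, and the other parents of its children.
Rash's parents: Allergy, Chills, Cough, Sepsis.
Children of Rash: Jaundice.
Other parents of Rash's children:
  Jaundice also has parents Anemia, Chills, Cough, Dyspnea, Fever, Flu, Headache, Nausea, Pallor, Sepsis.
Union: {Allergy, Chills, Cough, Sepsis} ∪ {Jaundice} ∪ {Anemia, Chills, Cough, Dyspnea, Fever, Flu, Headache, Nausea, Pallor, Sepsis} = {Allergy, Anemia, Chills, Cough, Dyspnea, Fever, Flu, Headache, Jaundice, Nausea, Pallor, Sepsis}.

{Allergy, Anemia, Chills, Cough, Dyspnea, Fever, Flu, Headache, Jaundice, Nausea, Pallor, Sepsis}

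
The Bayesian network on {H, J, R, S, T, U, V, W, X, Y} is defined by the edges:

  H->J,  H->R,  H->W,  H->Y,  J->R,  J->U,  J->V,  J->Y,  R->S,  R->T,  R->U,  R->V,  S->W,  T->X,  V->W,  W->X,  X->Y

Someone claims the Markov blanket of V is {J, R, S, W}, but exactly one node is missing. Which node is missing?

H

Recall MB(v) = parents ∪ children ∪ spouses, where spouses are the other parents of v's children.
V's children: W.
Pa(V) = {J, R}.
For each child, the remaining parents (spouses of V):
  W: H, S
MB(V) = {H, J, R, S, W}.
Comparing with the claimed set, H is missing.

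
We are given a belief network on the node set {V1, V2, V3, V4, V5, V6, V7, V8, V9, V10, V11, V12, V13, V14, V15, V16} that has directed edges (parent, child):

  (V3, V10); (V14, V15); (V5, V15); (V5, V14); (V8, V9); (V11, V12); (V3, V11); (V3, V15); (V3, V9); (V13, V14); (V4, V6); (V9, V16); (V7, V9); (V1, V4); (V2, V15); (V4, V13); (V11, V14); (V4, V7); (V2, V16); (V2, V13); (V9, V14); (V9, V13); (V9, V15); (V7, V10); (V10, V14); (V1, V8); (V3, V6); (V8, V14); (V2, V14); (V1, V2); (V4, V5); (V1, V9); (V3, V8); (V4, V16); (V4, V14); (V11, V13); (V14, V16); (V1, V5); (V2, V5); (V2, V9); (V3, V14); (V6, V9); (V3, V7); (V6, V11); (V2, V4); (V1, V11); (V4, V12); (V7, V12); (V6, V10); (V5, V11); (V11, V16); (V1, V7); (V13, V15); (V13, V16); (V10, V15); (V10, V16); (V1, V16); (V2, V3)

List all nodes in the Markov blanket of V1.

{V2, V3, V4, V5, V6, V7, V8, V9, V10, V11, V13, V14, V16}

The Markov blanket of a node is its parents, its children, and the other parents of its children.
V1's parents: none.
V1's children: V2, V4, V5, V7, V8, V9, V11, V16.
For each child, the remaining parents (spouses of V1):
  V2: no additional parents.
  V4's other parent is V2.
  V5's other parents are V2, V4.
  parents(V7) \ {V1} = {V3, V4}.
  V8 also has parent V3.
  V9's other parents are V2, V3, V6, V7, V8.
  V11 also has parents V3, V5, V6.
  V16 also has parents V2, V4, V9, V10, V11, V13, V14.
Taking the union gives {V2, V3, V4, V5, V6, V7, V8, V9, V10, V11, V13, V14, V16}.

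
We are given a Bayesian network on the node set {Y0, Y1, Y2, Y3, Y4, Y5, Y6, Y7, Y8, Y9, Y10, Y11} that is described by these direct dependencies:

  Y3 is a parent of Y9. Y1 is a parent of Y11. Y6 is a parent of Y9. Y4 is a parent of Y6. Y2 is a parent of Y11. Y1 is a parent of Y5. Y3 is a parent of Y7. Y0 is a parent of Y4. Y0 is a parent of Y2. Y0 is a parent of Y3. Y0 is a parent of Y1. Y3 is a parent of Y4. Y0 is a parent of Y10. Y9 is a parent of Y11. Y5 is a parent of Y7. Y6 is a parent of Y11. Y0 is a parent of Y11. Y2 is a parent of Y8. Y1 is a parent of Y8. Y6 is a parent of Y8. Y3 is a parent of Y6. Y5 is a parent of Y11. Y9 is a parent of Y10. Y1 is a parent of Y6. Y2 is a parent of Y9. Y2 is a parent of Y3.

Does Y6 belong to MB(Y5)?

Y6 is a co-parent of Y5: both are parents of Y11.
So Y6 ∈ MB(Y5).

Yes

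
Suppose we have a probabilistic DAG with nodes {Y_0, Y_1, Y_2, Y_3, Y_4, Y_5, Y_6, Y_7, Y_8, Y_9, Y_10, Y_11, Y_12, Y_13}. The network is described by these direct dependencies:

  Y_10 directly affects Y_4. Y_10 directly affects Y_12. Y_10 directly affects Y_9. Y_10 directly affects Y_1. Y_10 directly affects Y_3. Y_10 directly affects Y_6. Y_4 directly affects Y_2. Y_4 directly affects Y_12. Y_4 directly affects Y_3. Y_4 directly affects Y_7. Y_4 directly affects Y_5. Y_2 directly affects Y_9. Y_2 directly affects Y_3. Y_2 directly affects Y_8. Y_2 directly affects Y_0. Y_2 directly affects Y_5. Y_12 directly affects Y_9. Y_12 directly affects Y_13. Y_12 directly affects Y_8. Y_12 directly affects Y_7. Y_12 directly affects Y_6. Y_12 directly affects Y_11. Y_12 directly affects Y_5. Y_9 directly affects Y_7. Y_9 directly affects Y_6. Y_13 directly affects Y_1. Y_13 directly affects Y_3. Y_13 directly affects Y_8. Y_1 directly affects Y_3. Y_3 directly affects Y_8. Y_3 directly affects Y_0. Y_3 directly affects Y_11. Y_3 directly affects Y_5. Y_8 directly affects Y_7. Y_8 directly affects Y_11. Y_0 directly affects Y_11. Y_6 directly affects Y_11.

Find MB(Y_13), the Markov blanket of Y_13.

{Y_1, Y_2, Y_3, Y_4, Y_8, Y_10, Y_12}

Recall MB(v) = parents ∪ children ∪ spouses, where spouses are the other parents of v's children.
Y_13 has parent Y_12.
Ch(Y_13) = {Y_1, Y_3, Y_8}.
For each child, the remaining parents (spouses of Y_13):
  Y_1's other parent is Y_10.
  Y_3 also has parents Y_1, Y_2, Y_4, Y_10.
  Y_8's other parents are Y_2, Y_3, Y_12.
Taking the union gives {Y_1, Y_2, Y_3, Y_4, Y_8, Y_10, Y_12}.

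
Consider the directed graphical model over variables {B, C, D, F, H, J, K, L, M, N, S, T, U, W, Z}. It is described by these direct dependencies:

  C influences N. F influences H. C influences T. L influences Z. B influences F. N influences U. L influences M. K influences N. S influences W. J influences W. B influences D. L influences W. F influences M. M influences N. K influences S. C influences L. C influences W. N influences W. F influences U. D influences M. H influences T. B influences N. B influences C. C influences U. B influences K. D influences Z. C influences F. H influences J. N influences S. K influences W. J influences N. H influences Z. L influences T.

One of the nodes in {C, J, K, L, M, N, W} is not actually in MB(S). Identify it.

Recall MB(v) = parents ∪ children ∪ spouses, where spouses are the other parents of v's children.
S has parents K, N.
S has child W.
Parents of each child, excluding S:
  W: C, J, K, L, N
MB(S) = {C, J, K, L, N, W}.
M is neither a parent, child, nor co-parent of S, so it does not belong.

M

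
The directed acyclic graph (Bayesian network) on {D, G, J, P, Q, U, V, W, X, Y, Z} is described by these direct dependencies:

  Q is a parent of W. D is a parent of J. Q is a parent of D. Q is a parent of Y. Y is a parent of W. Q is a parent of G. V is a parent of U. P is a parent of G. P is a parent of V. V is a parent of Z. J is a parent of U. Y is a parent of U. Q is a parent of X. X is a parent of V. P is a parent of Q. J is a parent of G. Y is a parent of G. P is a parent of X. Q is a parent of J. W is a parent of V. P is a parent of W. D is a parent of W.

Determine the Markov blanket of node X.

A node's Markov blanket = Pa ∪ Ch ∪ (parents of Ch other than the node itself).
X has parents P, Q.
Children of X: V.
For each child, the remaining parents (spouses of X):
  V: P, W
Union: {P, Q} ∪ {V} ∪ {P, W} = {P, Q, V, W}.

{P, Q, V, W}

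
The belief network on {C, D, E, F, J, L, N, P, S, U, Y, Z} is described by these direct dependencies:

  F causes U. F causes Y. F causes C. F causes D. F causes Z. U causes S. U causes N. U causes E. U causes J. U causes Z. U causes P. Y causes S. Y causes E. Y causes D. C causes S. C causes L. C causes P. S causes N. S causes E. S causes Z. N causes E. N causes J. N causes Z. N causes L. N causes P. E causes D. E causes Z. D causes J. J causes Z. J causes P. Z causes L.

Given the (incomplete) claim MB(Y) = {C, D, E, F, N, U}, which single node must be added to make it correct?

A node's Markov blanket = Pa ∪ Ch ∪ (parents of Ch other than the node itself).
Pa(Y) = {F}.
Ch(Y) = {D, E, S}.
Co-parents of Y (other parents of its children):
  S: C, U
  E: N, S, U
  D: E, F
MB(Y) = {C, D, E, F, N, S, U}.
Comparing with the claimed set, S is missing.

S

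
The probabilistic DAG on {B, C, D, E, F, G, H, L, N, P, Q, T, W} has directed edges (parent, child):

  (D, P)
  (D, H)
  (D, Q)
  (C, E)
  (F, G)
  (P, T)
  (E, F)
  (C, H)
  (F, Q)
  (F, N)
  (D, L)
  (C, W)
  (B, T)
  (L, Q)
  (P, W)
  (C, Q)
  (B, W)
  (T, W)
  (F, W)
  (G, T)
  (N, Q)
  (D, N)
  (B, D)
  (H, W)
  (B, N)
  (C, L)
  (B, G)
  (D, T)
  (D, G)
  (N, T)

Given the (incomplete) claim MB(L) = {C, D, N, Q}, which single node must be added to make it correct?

L has child Q.
L's parents: C, D.
Other parents of L's children:
  Q's other parents are C, D, F, N.
MB(L) = {C, D, F, N, Q}.
Comparing with the claimed set, F is missing.

F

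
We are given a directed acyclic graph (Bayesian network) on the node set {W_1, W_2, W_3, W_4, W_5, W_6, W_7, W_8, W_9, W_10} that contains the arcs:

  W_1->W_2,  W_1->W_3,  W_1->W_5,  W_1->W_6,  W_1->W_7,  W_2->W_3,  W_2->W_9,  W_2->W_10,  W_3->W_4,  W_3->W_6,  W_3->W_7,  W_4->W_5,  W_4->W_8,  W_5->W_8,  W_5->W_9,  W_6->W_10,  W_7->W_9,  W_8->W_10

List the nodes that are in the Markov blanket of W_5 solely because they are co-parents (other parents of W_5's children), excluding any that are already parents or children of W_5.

{W_2, W_7}

Children of W_5: W_8, W_9.
  W_8's other parent is W_4.
  W_9's other parents are W_2, W_7.
Excluding nodes already adjacent to W_5 (W_1, W_4, W_8, W_9), the co-parent-only contribution is {W_2, W_7}.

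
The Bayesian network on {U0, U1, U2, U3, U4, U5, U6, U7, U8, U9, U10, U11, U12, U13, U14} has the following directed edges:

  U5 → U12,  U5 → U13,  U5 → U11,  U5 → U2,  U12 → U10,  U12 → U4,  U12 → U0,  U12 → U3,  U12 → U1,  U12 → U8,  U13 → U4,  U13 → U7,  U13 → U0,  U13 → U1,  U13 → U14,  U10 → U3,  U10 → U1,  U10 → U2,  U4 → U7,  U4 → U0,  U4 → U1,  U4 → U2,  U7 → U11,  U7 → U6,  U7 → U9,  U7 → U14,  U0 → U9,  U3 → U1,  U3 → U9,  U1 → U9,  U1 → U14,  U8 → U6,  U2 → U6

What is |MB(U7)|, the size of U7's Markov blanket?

12

Pa(U7) = {U4, U13}.
U7's children: U6, U9, U11, U14.
Co-parents of U7 (other parents of its children):
  U11 also has parent U5.
  parents(U6) \ {U7} = {U2, U8}.
  U9 also has parents U0, U1, U3.
  parents(U14) \ {U7} = {U1, U13}.
MB(U7) = {U0, U1, U2, U3, U4, U5, U6, U8, U9, U11, U13, U14}, which has 12 nodes.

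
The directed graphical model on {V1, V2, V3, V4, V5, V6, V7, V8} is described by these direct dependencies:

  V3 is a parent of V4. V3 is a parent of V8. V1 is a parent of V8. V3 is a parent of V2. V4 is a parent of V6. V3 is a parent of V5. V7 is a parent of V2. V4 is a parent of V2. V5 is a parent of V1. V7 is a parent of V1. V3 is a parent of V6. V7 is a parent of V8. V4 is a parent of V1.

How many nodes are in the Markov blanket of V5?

4

V5 has parent V3.
V5's children: V1.
Parents of each child, excluding V5:
  V1 also has parents V4, V7.
MB(V5) = {V1, V3, V4, V7}, which has 4 nodes.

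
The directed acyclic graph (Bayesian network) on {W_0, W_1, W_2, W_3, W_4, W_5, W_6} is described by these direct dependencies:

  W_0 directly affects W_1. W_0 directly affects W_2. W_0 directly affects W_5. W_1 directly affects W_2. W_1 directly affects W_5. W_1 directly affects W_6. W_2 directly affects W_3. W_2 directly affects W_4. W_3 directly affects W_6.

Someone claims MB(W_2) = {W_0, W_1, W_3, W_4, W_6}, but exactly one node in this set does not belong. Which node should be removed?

W_6

W_2 has parents W_0, W_1.
W_2 has children W_3, W_4.
Co-parents of W_2 (other parents of its children):
  W_3: —
  W_4: —
MB(W_2) = {W_0, W_1, W_3, W_4}.
W_6 is neither a parent, child, nor co-parent of W_2, so it does not belong.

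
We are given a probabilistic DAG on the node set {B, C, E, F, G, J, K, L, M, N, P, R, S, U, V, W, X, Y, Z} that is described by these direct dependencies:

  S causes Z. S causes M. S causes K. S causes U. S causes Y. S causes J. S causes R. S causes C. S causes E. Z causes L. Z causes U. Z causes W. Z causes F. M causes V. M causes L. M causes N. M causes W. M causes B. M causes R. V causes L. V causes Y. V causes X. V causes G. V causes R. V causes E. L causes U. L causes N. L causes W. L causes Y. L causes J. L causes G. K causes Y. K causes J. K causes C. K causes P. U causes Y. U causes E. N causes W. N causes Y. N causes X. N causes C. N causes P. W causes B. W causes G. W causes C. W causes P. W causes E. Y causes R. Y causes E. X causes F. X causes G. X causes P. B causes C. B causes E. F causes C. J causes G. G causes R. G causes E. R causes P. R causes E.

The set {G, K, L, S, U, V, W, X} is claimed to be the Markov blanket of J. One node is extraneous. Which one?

By definition, MB(J) is built from J's parents, J's children, and the co-parents of J.
Pa(J) = {K, L, S}.
Children of J: G.
For each child, the remaining parents (spouses of J):
  G: L, V, W, X
MB(J) = {G, K, L, S, V, W, X}.
U is neither a parent, child, nor co-parent of J, so it does not belong.

U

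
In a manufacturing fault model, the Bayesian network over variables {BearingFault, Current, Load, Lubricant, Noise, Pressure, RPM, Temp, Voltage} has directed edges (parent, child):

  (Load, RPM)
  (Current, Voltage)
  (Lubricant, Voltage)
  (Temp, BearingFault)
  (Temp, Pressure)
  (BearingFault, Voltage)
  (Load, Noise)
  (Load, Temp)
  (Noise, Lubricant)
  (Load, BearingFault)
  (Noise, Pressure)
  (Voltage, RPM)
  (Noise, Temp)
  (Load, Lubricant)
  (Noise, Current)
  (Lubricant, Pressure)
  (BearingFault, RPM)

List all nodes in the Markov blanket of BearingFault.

{Current, Load, Lubricant, RPM, Temp, Voltage}

Recall MB(v) = parents ∪ children ∪ spouses, where spouses are the other parents of v's children.
Parents of BearingFault: Load, Temp.
Children of BearingFault: RPM, Voltage.
Other parents of BearingFault's children:
  Voltage's other parents are Current, Lubricant.
  parents(RPM) \ {BearingFault} = {Load, Voltage}.
So the Markov blanket of BearingFault is {Current, Load, Lubricant, RPM, Temp, Voltage}.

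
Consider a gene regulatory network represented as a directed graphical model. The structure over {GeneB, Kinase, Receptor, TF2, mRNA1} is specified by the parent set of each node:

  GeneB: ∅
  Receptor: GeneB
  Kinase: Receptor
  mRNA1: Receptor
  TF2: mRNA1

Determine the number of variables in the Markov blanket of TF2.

Parents of TF2: mRNA1.
Children of TF2: none.
TF2 has no children, so there are no co-parents.
MB(TF2) = {mRNA1}, which has 1 node.

1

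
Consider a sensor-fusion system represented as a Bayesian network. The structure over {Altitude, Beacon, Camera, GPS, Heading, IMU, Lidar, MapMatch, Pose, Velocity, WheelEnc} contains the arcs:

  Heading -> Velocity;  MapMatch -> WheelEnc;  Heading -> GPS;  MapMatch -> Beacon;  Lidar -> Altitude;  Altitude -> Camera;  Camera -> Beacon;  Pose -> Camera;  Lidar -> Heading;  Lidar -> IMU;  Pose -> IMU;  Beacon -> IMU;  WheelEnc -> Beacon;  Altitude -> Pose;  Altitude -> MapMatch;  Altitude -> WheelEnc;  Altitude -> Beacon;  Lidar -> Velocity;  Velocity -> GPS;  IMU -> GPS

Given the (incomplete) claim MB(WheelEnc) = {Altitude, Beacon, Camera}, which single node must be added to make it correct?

MapMatch

Pa(WheelEnc) = {Altitude, MapMatch}.
Children of WheelEnc: Beacon.
For each child, the remaining parents (spouses of WheelEnc):
  parents(Beacon) \ {WheelEnc} = {Altitude, Camera, MapMatch}.
MB(WheelEnc) = {Altitude, Beacon, Camera, MapMatch}.
Comparing with the claimed set, MapMatch is missing.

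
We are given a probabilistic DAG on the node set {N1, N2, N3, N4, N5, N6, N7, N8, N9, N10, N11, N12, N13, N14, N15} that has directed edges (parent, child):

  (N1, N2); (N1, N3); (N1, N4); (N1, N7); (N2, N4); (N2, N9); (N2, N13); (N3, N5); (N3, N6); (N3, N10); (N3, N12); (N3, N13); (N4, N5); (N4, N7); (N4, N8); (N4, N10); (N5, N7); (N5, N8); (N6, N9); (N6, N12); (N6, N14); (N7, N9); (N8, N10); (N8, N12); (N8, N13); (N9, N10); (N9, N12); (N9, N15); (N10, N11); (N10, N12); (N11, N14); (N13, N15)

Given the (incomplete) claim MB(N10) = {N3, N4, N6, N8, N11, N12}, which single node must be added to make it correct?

N9

N10 has parents N3, N4, N8, N9.
Children of N10: N11, N12.
Co-parents of N10 (other parents of its children):
  N11: no additional parents.
  N12 also has parents N3, N6, N8, N9.
MB(N10) = {N3, N4, N6, N8, N9, N11, N12}.
Comparing with the claimed set, N9 is missing.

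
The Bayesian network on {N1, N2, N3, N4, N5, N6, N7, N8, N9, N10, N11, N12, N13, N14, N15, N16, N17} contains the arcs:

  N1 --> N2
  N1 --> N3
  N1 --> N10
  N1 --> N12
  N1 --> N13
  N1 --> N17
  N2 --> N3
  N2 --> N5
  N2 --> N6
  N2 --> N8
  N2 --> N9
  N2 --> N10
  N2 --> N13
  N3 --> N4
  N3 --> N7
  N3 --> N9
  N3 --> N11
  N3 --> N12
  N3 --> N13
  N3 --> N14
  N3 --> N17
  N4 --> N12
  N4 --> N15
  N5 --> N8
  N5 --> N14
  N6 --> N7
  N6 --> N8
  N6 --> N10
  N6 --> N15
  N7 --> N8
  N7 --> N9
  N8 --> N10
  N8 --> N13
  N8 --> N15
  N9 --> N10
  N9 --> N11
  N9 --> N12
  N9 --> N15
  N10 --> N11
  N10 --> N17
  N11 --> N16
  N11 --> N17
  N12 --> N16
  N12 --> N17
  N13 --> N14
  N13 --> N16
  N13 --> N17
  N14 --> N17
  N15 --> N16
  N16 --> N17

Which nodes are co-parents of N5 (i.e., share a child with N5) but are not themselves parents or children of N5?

Children of N5: N8, N14.
  parents(N8) \ {N5} = {N2, N6, N7}.
  parents(N14) \ {N5} = {N3, N13}.
Excluding nodes already adjacent to N5 (N2, N8, N14), the co-parent-only contribution is {N3, N6, N7, N13}.

{N3, N6, N7, N13}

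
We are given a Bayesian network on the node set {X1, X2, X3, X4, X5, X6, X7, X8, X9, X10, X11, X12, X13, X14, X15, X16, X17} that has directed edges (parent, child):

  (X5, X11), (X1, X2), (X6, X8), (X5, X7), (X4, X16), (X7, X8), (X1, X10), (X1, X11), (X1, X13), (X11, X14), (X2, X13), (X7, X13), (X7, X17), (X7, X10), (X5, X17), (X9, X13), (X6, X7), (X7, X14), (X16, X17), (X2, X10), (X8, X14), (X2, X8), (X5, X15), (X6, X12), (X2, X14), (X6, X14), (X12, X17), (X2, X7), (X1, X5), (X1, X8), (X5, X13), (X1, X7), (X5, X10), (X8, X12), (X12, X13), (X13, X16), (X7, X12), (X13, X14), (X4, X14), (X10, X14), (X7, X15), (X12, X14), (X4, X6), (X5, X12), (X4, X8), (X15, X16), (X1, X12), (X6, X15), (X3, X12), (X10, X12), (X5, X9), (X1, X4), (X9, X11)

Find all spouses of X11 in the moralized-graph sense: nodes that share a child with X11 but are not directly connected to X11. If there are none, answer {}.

{X2, X4, X6, X7, X8, X10, X12, X13}

Children of X11: X14.
  X14 also has parents X2, X4, X6, X7, X8, X10, X12, X13.
Excluding nodes already adjacent to X11 (X1, X5, X9, X14), the co-parent-only contribution is {X2, X4, X6, X7, X8, X10, X12, X13}.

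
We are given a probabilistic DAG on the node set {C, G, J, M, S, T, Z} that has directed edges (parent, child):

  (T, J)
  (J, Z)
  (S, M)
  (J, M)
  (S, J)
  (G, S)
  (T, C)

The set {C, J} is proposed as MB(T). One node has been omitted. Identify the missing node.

A node's Markov blanket = Pa ∪ Ch ∪ (parents of Ch other than the node itself).
T's parents: none.
T's children: C, J.
Co-parents of T (other parents of its children):
  C has no other parent.
  parents(J) \ {T} = {S}.
MB(T) = {C, J, S}.
Comparing with the claimed set, S is missing.

S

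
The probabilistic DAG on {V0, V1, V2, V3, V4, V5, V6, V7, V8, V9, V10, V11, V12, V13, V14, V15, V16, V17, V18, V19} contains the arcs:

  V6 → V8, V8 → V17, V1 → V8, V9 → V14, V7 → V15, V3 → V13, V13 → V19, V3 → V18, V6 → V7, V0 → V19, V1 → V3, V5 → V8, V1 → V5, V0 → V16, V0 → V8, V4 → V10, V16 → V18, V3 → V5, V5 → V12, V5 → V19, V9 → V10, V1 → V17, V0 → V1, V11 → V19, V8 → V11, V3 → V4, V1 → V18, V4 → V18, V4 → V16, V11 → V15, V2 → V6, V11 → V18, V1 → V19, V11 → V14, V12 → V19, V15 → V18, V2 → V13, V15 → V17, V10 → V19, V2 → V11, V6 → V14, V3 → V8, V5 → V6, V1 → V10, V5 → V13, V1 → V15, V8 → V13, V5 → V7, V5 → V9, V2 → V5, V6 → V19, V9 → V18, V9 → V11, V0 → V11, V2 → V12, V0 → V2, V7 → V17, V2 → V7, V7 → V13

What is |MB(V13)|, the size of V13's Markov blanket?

12

By definition, MB(V13) is built from V13's parents, V13's children, and the co-parents of V13.
Children of V13: V19.
V13 has parents V2, V3, V5, V7, V8.
Other parents of V13's children:
  V19: V0, V1, V5, V6, V10, V11, V12
MB(V13) = {V0, V1, V2, V3, V5, V6, V7, V8, V10, V11, V12, V19}, which has 12 nodes.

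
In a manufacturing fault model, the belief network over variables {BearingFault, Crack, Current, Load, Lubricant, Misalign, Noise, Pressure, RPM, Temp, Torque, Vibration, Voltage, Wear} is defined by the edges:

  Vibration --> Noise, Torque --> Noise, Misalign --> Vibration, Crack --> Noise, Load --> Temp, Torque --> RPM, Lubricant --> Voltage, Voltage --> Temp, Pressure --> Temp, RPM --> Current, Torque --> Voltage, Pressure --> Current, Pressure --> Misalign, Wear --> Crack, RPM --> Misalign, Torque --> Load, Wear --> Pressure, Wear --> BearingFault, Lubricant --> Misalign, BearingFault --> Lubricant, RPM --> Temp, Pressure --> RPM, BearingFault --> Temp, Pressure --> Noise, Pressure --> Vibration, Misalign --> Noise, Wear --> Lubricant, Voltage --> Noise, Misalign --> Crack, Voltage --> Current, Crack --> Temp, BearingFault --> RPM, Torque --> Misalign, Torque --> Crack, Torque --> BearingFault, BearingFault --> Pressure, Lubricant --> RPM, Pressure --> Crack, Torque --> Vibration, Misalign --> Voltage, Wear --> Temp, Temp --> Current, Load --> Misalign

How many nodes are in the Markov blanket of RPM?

RPM's parents: BearingFault, Lubricant, Pressure, Torque.
Ch(RPM) = {Current, Misalign, Temp}.
Other parents of RPM's children:
  Misalign's other parents are Load, Lubricant, Pressure, Torque.
  Temp's other parents are BearingFault, Crack, Load, Pressure, Voltage, Wear.
  Current also has parents Pressure, Temp, Voltage.
MB(RPM) = {BearingFault, Crack, Current, Load, Lubricant, Misalign, Pressure, Temp, Torque, Voltage, Wear}, which has 11 nodes.

11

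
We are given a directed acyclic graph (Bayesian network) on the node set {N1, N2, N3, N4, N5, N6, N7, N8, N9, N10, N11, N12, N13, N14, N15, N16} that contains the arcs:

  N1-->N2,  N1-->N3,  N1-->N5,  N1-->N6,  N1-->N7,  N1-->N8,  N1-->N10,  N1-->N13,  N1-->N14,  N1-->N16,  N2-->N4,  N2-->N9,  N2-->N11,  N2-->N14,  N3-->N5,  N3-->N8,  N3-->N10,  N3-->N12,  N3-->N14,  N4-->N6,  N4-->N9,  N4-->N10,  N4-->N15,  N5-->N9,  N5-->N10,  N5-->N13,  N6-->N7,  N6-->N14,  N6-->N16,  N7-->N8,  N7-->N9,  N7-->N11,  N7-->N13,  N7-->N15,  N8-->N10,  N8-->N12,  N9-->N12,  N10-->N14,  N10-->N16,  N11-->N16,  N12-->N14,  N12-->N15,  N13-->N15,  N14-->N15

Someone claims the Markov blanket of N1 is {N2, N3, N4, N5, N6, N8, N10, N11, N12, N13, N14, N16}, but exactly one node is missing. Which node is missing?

Ch(N1) = {N2, N3, N5, N6, N7, N8, N10, N13, N14, N16}.
N1's parents: none.
Other parents of N1's children:
  N2: no additional parents.
  N3 has no other parent.
  parents(N5) \ {N1} = {N3}.
  N6 also has parent N4.
  parents(N7) \ {N1} = {N6}.
  parents(N8) \ {N1} = {N3, N7}.
  N10's other parents are N3, N4, N5, N8.
  parents(N13) \ {N1} = {N5, N7}.
  N14's other parents are N2, N3, N6, N10, N12.
  N16 also has parents N6, N10, N11.
MB(N1) = {N2, N3, N4, N5, N6, N7, N8, N10, N11, N12, N13, N14, N16}.
Comparing with the claimed set, N7 is missing.

N7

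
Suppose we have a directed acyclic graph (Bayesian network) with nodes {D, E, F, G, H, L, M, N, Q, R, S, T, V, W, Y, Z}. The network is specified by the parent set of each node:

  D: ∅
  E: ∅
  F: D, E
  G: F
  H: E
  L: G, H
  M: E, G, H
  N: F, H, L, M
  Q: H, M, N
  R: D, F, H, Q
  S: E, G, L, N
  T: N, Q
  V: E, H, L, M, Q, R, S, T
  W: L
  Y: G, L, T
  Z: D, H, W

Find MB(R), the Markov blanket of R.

Recall MB(v) = parents ∪ children ∪ spouses, where spouses are the other parents of v's children.
R has parents D, F, H, Q.
Ch(R) = {V}.
Parents of each child, excluding R:
  V also has parents E, H, L, M, Q, S, T.
Taking the union gives {D, E, F, H, L, M, Q, S, T, V}.

{D, E, F, H, L, M, Q, S, T, V}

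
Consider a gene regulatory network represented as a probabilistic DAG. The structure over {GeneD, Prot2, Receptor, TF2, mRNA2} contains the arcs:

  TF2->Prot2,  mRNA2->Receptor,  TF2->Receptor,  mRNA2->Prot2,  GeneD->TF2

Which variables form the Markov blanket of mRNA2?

By definition, MB(mRNA2) is built from mRNA2's parents, mRNA2's children, and the co-parents of mRNA2.
Pa(mRNA2) = {}.
Children of mRNA2: Prot2, Receptor.
For each child, the remaining parents (spouses of mRNA2):
  Prot2's other parent is TF2.
  parents(Receptor) \ {mRNA2} = {TF2}.
So the Markov blanket of mRNA2 is {Prot2, Receptor, TF2}.

{Prot2, Receptor, TF2}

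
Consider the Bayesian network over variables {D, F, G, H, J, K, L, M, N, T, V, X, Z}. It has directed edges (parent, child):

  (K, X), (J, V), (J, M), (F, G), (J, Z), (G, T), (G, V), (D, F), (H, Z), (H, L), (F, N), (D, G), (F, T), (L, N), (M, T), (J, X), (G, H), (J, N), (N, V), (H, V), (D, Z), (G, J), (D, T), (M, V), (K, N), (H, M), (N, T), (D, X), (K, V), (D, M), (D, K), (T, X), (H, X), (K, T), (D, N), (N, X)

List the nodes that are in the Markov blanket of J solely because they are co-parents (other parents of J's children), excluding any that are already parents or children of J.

Children of J: M, N, V, X, Z.
  M also has parents D, H.
  N's other parents are D, F, K, L.
  V's other parents are G, H, K, M, N.
  X also has parents D, H, K, N, T.
  Z also has parents D, H.
Excluding nodes already adjacent to J (G, M, N, V, X, Z), the co-parent-only contribution is {D, F, H, K, L, T}.

{D, F, H, K, L, T}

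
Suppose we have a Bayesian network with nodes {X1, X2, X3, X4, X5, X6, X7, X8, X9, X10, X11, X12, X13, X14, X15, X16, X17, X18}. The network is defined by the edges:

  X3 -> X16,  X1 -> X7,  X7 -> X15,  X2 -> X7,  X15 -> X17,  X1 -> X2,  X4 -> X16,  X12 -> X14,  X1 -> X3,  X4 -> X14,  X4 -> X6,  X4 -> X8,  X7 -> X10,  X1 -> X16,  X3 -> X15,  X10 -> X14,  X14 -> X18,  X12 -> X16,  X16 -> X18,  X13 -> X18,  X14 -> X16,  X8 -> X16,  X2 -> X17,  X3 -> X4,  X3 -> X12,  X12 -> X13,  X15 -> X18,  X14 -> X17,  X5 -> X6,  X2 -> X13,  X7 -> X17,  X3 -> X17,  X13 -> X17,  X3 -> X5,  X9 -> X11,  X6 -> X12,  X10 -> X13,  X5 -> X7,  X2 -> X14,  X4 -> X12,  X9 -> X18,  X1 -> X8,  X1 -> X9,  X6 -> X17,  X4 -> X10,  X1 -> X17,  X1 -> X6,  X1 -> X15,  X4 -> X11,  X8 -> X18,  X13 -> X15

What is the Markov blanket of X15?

{X1, X2, X3, X6, X7, X8, X9, X13, X14, X16, X17, X18}

Pa(X15) = {X1, X3, X7, X13}.
Ch(X15) = {X17, X18}.
Co-parents of X15 (other parents of its children):
  X17 also has parents X1, X2, X3, X6, X7, X13, X14.
  X18's other parents are X8, X9, X13, X14, X16.
MB(X15) = {X1, X2, X3, X6, X7, X8, X9, X13, X14, X16, X17, X18}.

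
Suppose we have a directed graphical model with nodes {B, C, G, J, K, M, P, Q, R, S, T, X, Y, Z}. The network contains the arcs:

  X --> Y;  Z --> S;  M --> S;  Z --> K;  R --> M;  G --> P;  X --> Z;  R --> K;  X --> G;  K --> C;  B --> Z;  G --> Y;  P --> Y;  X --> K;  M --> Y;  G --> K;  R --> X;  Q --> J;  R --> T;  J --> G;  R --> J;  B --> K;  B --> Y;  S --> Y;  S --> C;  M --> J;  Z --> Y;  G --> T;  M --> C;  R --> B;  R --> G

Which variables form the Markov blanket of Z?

{B, G, K, M, P, R, S, X, Y}

The Markov blanket of a node is its parents, its children, and the other parents of its children.
Pa(Z) = {B, X}.
Z's children: K, S, Y.
Co-parents of Z (other parents of its children):
  S: M
  K: B, G, R, X
  Y: B, G, M, P, S, X
Taking the union gives {B, G, K, M, P, R, S, X, Y}.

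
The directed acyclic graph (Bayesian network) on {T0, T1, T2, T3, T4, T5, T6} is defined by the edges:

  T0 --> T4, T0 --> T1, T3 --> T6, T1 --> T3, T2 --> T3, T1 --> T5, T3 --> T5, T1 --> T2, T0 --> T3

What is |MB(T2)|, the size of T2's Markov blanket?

Pa(T2) = {T1}.
T2 has child T3.
Other parents of T2's children:
  T3: T0, T1
MB(T2) = {T0, T1, T3}, which has 3 nodes.

3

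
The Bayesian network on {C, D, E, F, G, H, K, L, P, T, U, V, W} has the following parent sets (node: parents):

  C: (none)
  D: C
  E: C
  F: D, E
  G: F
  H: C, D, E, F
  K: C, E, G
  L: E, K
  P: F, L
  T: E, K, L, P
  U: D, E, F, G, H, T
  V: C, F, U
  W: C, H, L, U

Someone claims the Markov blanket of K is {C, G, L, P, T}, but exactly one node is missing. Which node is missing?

Recall MB(v) = parents ∪ children ∪ spouses, where spouses are the other parents of v's children.
K's children: L, T.
K's parents: C, E, G.
Parents of each child, excluding K:
  parents(L) \ {K} = {E}.
  T also has parents E, L, P.
MB(K) = {C, E, G, L, P, T}.
Comparing with the claimed set, E is missing.

E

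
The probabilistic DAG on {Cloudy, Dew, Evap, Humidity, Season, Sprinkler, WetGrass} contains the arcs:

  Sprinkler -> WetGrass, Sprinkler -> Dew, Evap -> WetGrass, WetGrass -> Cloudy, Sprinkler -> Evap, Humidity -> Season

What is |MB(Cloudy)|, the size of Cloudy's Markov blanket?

1

Cloudy's parents: WetGrass.
Ch(Cloudy) = {}.
Cloudy has no children, so there are no co-parents.
MB(Cloudy) = {WetGrass}, which has 1 node.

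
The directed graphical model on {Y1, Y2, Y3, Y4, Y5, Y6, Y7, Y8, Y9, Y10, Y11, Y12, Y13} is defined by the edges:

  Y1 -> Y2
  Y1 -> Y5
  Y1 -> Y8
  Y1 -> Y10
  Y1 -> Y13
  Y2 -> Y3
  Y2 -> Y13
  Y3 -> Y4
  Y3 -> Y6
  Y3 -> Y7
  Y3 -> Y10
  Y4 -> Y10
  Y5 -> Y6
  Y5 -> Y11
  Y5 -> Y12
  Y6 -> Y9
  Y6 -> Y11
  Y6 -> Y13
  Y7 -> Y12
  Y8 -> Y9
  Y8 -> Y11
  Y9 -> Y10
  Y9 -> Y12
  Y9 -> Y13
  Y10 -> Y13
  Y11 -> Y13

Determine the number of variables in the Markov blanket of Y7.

4

A node's Markov blanket = Pa ∪ Ch ∪ (parents of Ch other than the node itself).
Y7's parents: Y3.
Ch(Y7) = {Y12}.
Co-parents of Y7 (other parents of its children):
  Y12: Y5, Y9
MB(Y7) = {Y3, Y5, Y9, Y12}, which has 4 nodes.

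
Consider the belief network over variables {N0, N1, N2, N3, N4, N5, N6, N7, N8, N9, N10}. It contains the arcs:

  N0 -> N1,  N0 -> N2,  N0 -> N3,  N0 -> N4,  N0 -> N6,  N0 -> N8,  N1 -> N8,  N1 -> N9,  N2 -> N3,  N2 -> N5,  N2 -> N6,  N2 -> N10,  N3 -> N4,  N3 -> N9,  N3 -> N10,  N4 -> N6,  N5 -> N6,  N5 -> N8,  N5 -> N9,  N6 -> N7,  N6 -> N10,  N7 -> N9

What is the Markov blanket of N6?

{N0, N2, N3, N4, N5, N7, N10}

Pa(N6) = {N0, N2, N4, N5}.
Children of N6: N7, N10.
Co-parents of N6 (other parents of its children):
  N7: no additional parents.
  N10's other parents are N2, N3.
Taking the union gives {N0, N2, N3, N4, N5, N7, N10}.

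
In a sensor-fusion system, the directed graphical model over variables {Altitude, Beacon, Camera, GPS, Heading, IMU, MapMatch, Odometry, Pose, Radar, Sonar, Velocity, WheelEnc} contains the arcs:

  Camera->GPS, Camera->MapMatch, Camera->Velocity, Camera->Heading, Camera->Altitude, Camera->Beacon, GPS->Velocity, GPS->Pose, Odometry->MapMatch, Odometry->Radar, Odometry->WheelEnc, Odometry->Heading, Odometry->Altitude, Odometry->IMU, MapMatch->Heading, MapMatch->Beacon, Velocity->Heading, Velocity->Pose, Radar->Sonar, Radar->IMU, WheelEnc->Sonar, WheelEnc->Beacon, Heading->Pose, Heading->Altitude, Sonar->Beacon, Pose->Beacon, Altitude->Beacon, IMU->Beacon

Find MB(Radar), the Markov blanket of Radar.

{IMU, Odometry, Sonar, WheelEnc}

Radar has children IMU, Sonar.
Radar's parents: Odometry.
Other parents of Radar's children:
  Sonar: WheelEnc
  IMU: Odometry
Union: {Odometry} ∪ {IMU, Sonar} ∪ {Odometry, WheelEnc} = {IMU, Odometry, Sonar, WheelEnc}.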